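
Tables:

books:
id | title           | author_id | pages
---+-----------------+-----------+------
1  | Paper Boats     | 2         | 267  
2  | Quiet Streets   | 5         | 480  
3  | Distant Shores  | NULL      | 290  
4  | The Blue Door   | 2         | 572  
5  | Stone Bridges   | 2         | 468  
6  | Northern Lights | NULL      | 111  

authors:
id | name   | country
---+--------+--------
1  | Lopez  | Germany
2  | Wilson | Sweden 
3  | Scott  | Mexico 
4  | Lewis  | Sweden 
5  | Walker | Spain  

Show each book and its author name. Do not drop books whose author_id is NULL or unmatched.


LEFT JOIN keeps every row from books (the left table); where author_id has no match in authors, the author columns become NULL. Walk through each book:
  - book 1 (Paper Boats): author_id=2 -> matches Wilson
  - book 2 (Quiet Streets): author_id=5 -> matches Walker
  - book 3 (Distant Shores): author_id=NULL, no match -> kept with NULL
  - book 4 (The Blue Door): author_id=2 -> matches Wilson
  - book 5 (Stone Bridges): author_id=2 -> matches Wilson
  - book 6 (Northern Lights): author_id=NULL, no match -> kept with NULL
All 6 rows appear; 2 have NULL author.

SQL:
SELECT a.title, b.name AS author
FROM books a
LEFT JOIN authors b ON a.author_id = b.id

Result:
title           | author
----------------+-------
Paper Boats     | Wilson
Quiet Streets   | Walker
Distant Shores  | NULL  
The Blue Door   | Wilson
Stone Bridges   | Wilson
Northern Lights | NULL  


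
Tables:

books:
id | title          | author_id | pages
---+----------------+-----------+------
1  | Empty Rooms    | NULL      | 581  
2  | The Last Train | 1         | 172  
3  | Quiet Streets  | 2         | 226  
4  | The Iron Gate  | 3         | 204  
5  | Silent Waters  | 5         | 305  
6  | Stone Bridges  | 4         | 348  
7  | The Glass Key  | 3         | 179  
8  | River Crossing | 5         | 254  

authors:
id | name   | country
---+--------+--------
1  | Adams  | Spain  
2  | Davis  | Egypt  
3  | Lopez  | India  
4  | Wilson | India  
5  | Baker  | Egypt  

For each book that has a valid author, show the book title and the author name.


INNER JOIN keeps only books rows whose author_id matches an id in authors. Walk through each book:
  - book 1 (Empty Rooms): author_id=NULL, no match -> dropped
  - book 2 (The Last Train): author_id=1 -> matches Adams
  - book 3 (Quiet Streets): author_id=2 -> matches Davis
  - book 4 (The Iron Gate): author_id=3 -> matches Lopez
  - book 5 (Silent Waters): author_id=5 -> matches Baker
  - book 6 (Stone Bridges): author_id=4 -> matches Wilson
  - book 7 (The Glass Key): author_id=3 -> matches Lopez
  - book 8 (River Crossing): author_id=5 -> matches Baker
So 1 of 8 rows is dropped.

SQL:
SELECT a.title, b.name AS author
FROM books a
INNER JOIN authors b ON a.author_id = b.id

Result:
title          | author
---------------+-------
The Last Train | Adams 
Quiet Streets  | Davis 
The Iron Gate  | Lopez 
Silent Waters  | Baker 
Stone Bridges  | Wilson
The Glass Key  | Lopez 
River Crossing | Baker 


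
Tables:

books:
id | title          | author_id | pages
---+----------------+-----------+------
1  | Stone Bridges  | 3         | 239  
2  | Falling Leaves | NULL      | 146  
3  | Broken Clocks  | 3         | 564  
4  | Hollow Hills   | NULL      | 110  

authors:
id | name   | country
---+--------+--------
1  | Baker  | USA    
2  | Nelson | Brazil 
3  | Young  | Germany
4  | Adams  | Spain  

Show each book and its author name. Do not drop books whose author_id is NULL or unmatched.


LEFT JOIN keeps every row from books (the left table); where author_id has no match in authors, the author columns become NULL. Walk through each book:
  - book 1 (Stone Bridges): author_id=3 -> matches Young
  - book 2 (Falling Leaves): author_id=NULL, no match -> kept with NULL
  - book 3 (Broken Clocks): author_id=3 -> matches Young
  - book 4 (Hollow Hills): author_id=NULL, no match -> kept with NULL
All 4 rows appear; 2 have NULL author.

SQL:
SELECT a.title, b.name AS author
FROM books a
LEFT JOIN authors b ON a.author_id = b.id

Result:
title          | author
---------------+-------
Stone Bridges  | Young 
Falling Leaves | NULL  
Broken Clocks  | Young 
Hollow Hills   | NULL  


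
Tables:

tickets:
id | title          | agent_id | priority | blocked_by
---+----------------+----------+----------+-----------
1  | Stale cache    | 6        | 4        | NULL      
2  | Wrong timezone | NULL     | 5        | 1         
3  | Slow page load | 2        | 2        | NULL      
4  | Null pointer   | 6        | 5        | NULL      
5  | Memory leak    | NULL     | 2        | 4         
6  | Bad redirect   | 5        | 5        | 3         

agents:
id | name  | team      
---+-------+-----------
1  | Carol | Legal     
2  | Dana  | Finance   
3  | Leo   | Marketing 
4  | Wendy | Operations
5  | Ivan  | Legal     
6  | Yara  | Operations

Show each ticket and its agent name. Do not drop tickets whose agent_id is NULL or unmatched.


LEFT JOIN keeps every row from tickets (the left table); where agent_id has no match in agents, the agent columns become NULL. Walk through each ticket:
  - ticket 1 (Stale cache): agent_id=6 -> matches Yara
  - ticket 2 (Wrong timezone): agent_id=NULL, no match -> kept with NULL
  - ticket 3 (Slow page load): agent_id=2 -> matches Dana
  - ticket 4 (Null pointer): agent_id=6 -> matches Yara
  - ticket 5 (Memory leak): agent_id=NULL, no match -> kept with NULL
  - ticket 6 (Bad redirect): agent_id=5 -> matches Ivan
All 6 rows appear; 2 have NULL agent.

SQL:
SELECT a.title, b.name AS agent
FROM tickets a
LEFT JOIN agents b ON a.agent_id = b.id

Result:
title          | agent
---------------+------
Stale cache    | Yara 
Wrong timezone | NULL 
Slow page load | Dana 
Null pointer   | Yara 
Memory leak    | NULL 
Bad redirect   | Ivan 


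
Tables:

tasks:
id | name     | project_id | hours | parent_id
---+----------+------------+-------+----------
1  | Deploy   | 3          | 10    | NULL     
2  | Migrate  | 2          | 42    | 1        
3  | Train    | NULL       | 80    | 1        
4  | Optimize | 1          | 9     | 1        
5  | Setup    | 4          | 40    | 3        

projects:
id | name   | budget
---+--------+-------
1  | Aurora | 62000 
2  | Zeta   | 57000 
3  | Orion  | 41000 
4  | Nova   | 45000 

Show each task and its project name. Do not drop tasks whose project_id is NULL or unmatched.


LEFT JOIN keeps every row from tasks (the left table); where project_id has no match in projects, the project columns become NULL. Walk through each task:
  - task 1 (Deploy): project_id=3 -> matches Orion
  - task 2 (Migrate): project_id=2 -> matches Zeta
  - task 3 (Train): project_id=NULL, no match -> kept with NULL
  - task 4 (Optimize): project_id=1 -> matches Aurora
  - task 5 (Setup): project_id=4 -> matches Nova
All 5 rows appear; 1 has NULL project.

SQL:
SELECT a.name, b.name AS project
FROM tasks a
LEFT JOIN projects b ON a.project_id = b.id

Result:
name     | project
---------+--------
Deploy   | Orion  
Migrate  | Zeta   
Train    | NULL   
Optimize | Aurora 
Setup    | Nova   


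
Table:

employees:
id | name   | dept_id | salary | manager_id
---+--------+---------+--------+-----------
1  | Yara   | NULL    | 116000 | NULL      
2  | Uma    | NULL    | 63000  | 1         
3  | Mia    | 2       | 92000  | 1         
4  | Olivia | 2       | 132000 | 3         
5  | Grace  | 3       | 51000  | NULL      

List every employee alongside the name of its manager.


This is a self-join: employees is joined to a second copy of itself, matching each row's manager_id to another row's id. Use LEFT JOIN so rows with manager_id=NULL are kept.
  - employee 1 (Yara): manager_id=NULL -> NULL
  - employee 2 (Uma): manager_id=1 -> Yara
  - employee 3 (Mia): manager_id=1 -> Yara
  - employee 4 (Olivia): manager_id=3 -> Mia
  - employee 5 (Grace): manager_id=NULL -> NULL

SQL:
SELECT a.name AS item, b.name AS manager
FROM employees a
LEFT JOIN employees b ON a.manager_id = b.id

Result:
item   | manager
-------+--------
Yara   | NULL   
Uma    | Yara   
Mia    | Yara   
Olivia | Mia    
Grace  | NULL   


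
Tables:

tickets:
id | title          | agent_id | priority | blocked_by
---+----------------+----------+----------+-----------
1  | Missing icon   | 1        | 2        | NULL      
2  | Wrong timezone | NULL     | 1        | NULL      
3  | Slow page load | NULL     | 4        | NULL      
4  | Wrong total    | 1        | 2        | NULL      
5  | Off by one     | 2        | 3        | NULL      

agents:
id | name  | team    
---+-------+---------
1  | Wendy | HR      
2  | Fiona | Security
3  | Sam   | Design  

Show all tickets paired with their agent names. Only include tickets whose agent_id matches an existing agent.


INNER JOIN keeps only tickets rows whose agent_id matches an id in agents. Walk through each ticket:
  - ticket 1 (Missing icon): agent_id=1 -> matches Wendy
  - ticket 2 (Wrong timezone): agent_id=NULL, no match -> dropped
  - ticket 3 (Slow page load): agent_id=NULL, no match -> dropped
  - ticket 4 (Wrong total): agent_id=1 -> matches Wendy
  - ticket 5 (Off by one): agent_id=2 -> matches Fiona
So 2 of 5 rows are dropped.

SQL:
SELECT a.title, b.name AS agent
FROM tickets a
INNER JOIN agents b ON a.agent_id = b.id

Result:
title        | agent
-------------+------
Missing icon | Wendy
Wrong total  | Wendy
Off by one   | Fiona


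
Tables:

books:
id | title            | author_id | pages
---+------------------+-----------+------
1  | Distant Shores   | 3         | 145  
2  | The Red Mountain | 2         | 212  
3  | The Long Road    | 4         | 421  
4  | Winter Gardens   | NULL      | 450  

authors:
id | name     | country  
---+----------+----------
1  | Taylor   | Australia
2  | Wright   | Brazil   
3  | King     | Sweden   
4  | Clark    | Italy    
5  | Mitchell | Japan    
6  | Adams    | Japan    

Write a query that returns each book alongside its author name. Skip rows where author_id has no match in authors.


INNER JOIN keeps only books rows whose author_id matches an id in authors. Walk through each book:
  - book 1 (Distant Shores): author_id=3 -> matches King
  - book 2 (The Red Mountain): author_id=2 -> matches Wright
  - book 3 (The Long Road): author_id=4 -> matches Clark
  - book 4 (Winter Gardens): author_id=NULL, no match -> dropped
So 1 of 4 rows is dropped.

SQL:
SELECT a.title, b.name AS author
FROM books a
INNER JOIN authors b ON a.author_id = b.id

Result:
title            | author
-----------------+-------
Distant Shores   | King  
The Red Mountain | Wright
The Long Road    | Clark 


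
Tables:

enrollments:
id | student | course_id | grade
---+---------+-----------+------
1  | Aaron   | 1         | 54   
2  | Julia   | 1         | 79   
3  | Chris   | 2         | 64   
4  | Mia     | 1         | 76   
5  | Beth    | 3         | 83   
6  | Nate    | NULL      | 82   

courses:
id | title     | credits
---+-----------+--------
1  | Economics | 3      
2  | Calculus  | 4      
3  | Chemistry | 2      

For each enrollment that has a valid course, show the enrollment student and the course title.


INNER JOIN keeps only enrollments rows whose course_id matches an id in courses. Walk through each enrollment:
  - enrollment 1 (Aaron): course_id=1 -> matches Economics
  - enrollment 2 (Julia): course_id=1 -> matches Economics
  - enrollment 3 (Chris): course_id=2 -> matches Calculus
  - enrollment 4 (Mia): course_id=1 -> matches Economics
  - enrollment 5 (Beth): course_id=3 -> matches Chemistry
  - enrollment 6 (Nate): course_id=NULL, no match -> dropped
So 1 of 6 rows is dropped.

SQL:
SELECT a.student, b.title AS course
FROM enrollments a
INNER JOIN courses b ON a.course_id = b.id

Result:
student | course   
--------+----------
Aaron   | Economics
Julia   | Economics
Chris   | Calculus 
Mia     | Economics
Beth    | Chemistry


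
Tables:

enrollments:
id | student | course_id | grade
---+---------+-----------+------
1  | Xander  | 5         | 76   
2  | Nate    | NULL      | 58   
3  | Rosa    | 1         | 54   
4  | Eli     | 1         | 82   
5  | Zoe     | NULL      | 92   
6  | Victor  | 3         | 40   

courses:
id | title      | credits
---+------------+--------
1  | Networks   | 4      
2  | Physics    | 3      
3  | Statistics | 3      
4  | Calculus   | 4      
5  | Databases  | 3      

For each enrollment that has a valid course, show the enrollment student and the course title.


INNER JOIN keeps only enrollments rows whose course_id matches an id in courses. Walk through each enrollment:
  - enrollment 1 (Xander): course_id=5 -> matches Databases
  - enrollment 2 (Nate): course_id=NULL, no match -> dropped
  - enrollment 3 (Rosa): course_id=1 -> matches Networks
  - enrollment 4 (Eli): course_id=1 -> matches Networks
  - enrollment 5 (Zoe): course_id=NULL, no match -> dropped
  - enrollment 6 (Victor): course_id=3 -> matches Statistics
So 2 of 6 rows are dropped.

SQL:
SELECT a.student, b.title AS course
FROM enrollments a
INNER JOIN courses b ON a.course_id = b.id

Result:
student | course    
--------+-----------
Xander  | Databases 
Rosa    | Networks  
Eli     | Networks  
Victor  | Statistics


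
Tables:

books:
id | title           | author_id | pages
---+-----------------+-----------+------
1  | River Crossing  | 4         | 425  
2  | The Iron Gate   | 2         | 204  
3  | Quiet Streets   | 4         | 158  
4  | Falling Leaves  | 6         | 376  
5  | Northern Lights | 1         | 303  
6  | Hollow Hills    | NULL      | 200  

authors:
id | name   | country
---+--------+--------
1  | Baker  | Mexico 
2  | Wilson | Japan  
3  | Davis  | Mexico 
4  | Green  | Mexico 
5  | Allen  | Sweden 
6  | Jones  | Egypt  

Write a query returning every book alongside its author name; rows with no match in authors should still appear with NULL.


LEFT JOIN keeps every row from books (the left table); where author_id has no match in authors, the author columns become NULL. Walk through each book:
  - book 1 (River Crossing): author_id=4 -> matches Green
  - book 2 (The Iron Gate): author_id=2 -> matches Wilson
  - book 3 (Quiet Streets): author_id=4 -> matches Green
  - book 4 (Falling Leaves): author_id=6 -> matches Jones
  - book 5 (Northern Lights): author_id=1 -> matches Baker
  - book 6 (Hollow Hills): author_id=NULL, no match -> kept with NULL
All 6 rows appear; 1 has NULL author.

SQL:
SELECT a.title, b.name AS author
FROM books a
LEFT JOIN authors b ON a.author_id = b.id

Result:
title           | author
----------------+-------
River Crossing  | Green 
The Iron Gate   | Wilson
Quiet Streets   | Green 
Falling Leaves  | Jones 
Northern Lights | Baker 
Hollow Hills    | NULL  


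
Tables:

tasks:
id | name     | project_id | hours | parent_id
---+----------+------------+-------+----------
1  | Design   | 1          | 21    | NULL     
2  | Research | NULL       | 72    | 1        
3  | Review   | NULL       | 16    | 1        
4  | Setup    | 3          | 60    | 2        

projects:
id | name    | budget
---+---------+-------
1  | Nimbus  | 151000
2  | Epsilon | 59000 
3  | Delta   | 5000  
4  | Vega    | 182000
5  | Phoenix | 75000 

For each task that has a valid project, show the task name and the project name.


INNER JOIN keeps only tasks rows whose project_id matches an id in projects. Walk through each task:
  - task 1 (Design): project_id=1 -> matches Nimbus
  - task 2 (Research): project_id=NULL, no match -> dropped
  - task 3 (Review): project_id=NULL, no match -> dropped
  - task 4 (Setup): project_id=3 -> matches Delta
So 2 of 4 rows are dropped.

SQL:
SELECT a.name, b.name AS project
FROM tasks a
INNER JOIN projects b ON a.project_id = b.id

Result:
name   | project
-------+--------
Design | Nimbus 
Setup  | Delta  


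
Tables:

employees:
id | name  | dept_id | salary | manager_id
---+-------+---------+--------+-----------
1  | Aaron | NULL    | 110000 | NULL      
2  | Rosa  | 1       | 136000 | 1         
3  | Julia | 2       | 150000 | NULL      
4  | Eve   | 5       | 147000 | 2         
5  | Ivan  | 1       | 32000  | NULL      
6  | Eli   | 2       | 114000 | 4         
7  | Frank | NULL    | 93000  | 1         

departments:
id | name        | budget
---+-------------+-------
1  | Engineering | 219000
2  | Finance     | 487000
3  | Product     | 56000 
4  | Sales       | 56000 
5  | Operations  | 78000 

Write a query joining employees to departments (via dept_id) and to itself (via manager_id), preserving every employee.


Two LEFT JOINs from the same base table employees: one to departments via dept_id, one to employees itself via manager_id. Both are LEFT so every employee is preserved.
Match against departments:
  - employee 1 (Aaron): dept_id=NULL, no match -> kept with NULL
  - employee 2 (Rosa): dept_id=1 -> matches Engineering
  - employee 3 (Julia): dept_id=2 -> matches Finance
  - employee 4 (Eve): dept_id=5 -> matches Operations
  - employee 5 (Ivan): dept_id=1 -> matches Engineering
  - employee 6 (Eli): dept_id=2 -> matches Finance
  - employee 7 (Frank): dept_id=NULL, no match -> kept with NULL
Match against employees (self):
  - employee 1 (Aaron): manager_id=NULL -> NULL
  - employee 2 (Rosa): manager_id=1 -> Aaron
  - employee 3 (Julia): manager_id=NULL -> NULL
  - employee 4 (Eve): manager_id=2 -> Rosa
  - employee 5 (Ivan): manager_id=NULL -> NULL
  - employee 6 (Eli): manager_id=4 -> Eve
  - employee 7 (Frank): manager_id=1 -> Aaron

SQL:
SELECT a.name, b.name AS department, c.name AS manager
FROM employees a
LEFT JOIN departments b ON a.dept_id = b.id
LEFT JOIN employees c ON a.manager_id = c.id

Result:
name  | department  | manager
------+-------------+--------
Aaron | NULL        | NULL   
Rosa  | Engineering | Aaron  
Julia | Finance     | NULL   
Eve   | Operations  | Rosa   
Ivan  | Engineering | NULL   
Eli   | Finance     | Eve    
Frank | NULL        | Aaron  


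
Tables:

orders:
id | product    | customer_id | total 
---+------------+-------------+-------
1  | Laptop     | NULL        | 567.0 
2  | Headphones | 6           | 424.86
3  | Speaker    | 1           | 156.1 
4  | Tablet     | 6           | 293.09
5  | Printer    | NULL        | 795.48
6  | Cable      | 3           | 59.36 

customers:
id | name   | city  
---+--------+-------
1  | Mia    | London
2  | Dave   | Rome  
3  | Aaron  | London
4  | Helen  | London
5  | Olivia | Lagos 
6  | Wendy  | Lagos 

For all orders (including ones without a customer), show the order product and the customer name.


LEFT JOIN keeps every row from orders (the left table); where customer_id has no match in customers, the customer columns become NULL. Walk through each order:
  - order 1 (Laptop): customer_id=NULL, no match -> kept with NULL
  - order 2 (Headphones): customer_id=6 -> matches Wendy
  - order 3 (Speaker): customer_id=1 -> matches Mia
  - order 4 (Tablet): customer_id=6 -> matches Wendy
  - order 5 (Printer): customer_id=NULL, no match -> kept with NULL
  - order 6 (Cable): customer_id=3 -> matches Aaron
All 6 rows appear; 2 have NULL customer.

SQL:
SELECT a.product, b.name AS customer
FROM orders a
LEFT JOIN customers b ON a.customer_id = b.id

Result:
product    | customer
-----------+---------
Laptop     | NULL    
Headphones | Wendy   
Speaker    | Mia     
Tablet     | Wendy   
Printer    | NULL    
Cable      | Aaron   


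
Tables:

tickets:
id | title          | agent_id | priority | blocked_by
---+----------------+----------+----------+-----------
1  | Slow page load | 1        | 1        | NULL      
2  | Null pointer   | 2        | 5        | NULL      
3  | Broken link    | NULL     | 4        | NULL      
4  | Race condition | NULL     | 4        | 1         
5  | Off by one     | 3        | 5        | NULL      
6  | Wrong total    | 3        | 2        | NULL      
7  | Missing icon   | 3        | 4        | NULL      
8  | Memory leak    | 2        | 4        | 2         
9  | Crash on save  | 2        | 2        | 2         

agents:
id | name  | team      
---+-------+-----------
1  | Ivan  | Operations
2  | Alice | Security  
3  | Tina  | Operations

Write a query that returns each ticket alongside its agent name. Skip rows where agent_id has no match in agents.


INNER JOIN keeps only tickets rows whose agent_id matches an id in agents. Walk through each ticket:
  - ticket 1 (Slow page load): agent_id=1 -> matches Ivan
  - ticket 2 (Null pointer): agent_id=2 -> matches Alice
  - ticket 3 (Broken link): agent_id=NULL, no match -> dropped
  - ticket 4 (Race condition): agent_id=NULL, no match -> dropped
  - ticket 5 (Off by one): agent_id=3 -> matches Tina
  - ticket 6 (Wrong total): agent_id=3 -> matches Tina
  - ticket 7 (Missing icon): agent_id=3 -> matches Tina
  - ticket 8 (Memory leak): agent_id=2 -> matches Alice
  - ticket 9 (Crash on save): agent_id=2 -> matches Alice
So 2 of 9 rows are dropped.

SQL:
SELECT a.title, b.name AS agent
FROM tickets a
INNER JOIN agents b ON a.agent_id = b.id

Result:
title          | agent
---------------+------
Slow page load | Ivan 
Null pointer   | Alice
Off by one     | Tina 
Wrong total    | Tina 
Missing icon   | Tina 
Memory leak    | Alice
Crash on save  | Alice


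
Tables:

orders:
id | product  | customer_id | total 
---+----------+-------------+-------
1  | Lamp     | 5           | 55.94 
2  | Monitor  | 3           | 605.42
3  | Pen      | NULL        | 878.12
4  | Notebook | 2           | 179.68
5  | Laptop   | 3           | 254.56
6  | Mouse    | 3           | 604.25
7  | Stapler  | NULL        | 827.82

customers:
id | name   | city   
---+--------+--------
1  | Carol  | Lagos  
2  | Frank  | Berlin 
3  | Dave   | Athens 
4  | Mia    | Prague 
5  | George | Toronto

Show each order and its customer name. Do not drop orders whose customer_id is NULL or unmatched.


LEFT JOIN keeps every row from orders (the left table); where customer_id has no match in customers, the customer columns become NULL. Walk through each order:
  - order 1 (Lamp): customer_id=5 -> matches George
  - order 2 (Monitor): customer_id=3 -> matches Dave
  - order 3 (Pen): customer_id=NULL, no match -> kept with NULL
  - order 4 (Notebook): customer_id=2 -> matches Frank
  - order 5 (Laptop): customer_id=3 -> matches Dave
  - order 6 (Mouse): customer_id=3 -> matches Dave
  - order 7 (Stapler): customer_id=NULL, no match -> kept with NULL
All 7 rows appear; 2 have NULL customer.

SQL:
SELECT a.product, b.name AS customer
FROM orders a
LEFT JOIN customers b ON a.customer_id = b.id

Result:
product  | customer
---------+---------
Lamp     | George  
Monitor  | Dave    
Pen      | NULL    
Notebook | Frank   
Laptop   | Dave    
Mouse    | Dave    
Stapler  | NULL    


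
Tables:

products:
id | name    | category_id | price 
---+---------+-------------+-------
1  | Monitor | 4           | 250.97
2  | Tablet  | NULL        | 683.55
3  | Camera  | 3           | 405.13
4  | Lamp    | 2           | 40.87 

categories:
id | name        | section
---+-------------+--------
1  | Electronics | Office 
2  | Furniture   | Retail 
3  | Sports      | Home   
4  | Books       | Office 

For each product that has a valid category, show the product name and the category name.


INNER JOIN keeps only products rows whose category_id matches an id in categories. Walk through each product:
  - product 1 (Monitor): category_id=4 -> matches Books
  - product 2 (Tablet): category_id=NULL, no match -> dropped
  - product 3 (Camera): category_id=3 -> matches Sports
  - product 4 (Lamp): category_id=2 -> matches Furniture
So 1 of 4 rows is dropped.

SQL:
SELECT a.name, b.name AS category
FROM products a
INNER JOIN categories b ON a.category_id = b.id

Result:
name    | category 
--------+----------
Monitor | Books    
Camera  | Sports   
Lamp    | Furniture


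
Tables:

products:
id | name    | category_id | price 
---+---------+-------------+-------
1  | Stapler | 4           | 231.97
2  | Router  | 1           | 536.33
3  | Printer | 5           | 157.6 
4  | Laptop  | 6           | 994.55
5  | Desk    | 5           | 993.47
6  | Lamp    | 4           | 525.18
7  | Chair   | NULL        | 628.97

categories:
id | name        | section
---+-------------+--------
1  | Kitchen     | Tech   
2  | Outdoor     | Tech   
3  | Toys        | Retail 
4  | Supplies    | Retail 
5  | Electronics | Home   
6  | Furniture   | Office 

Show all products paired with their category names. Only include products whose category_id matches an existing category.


INNER JOIN keeps only products rows whose category_id matches an id in categories. Walk through each product:
  - product 1 (Stapler): category_id=4 -> matches Supplies
  - product 2 (Router): category_id=1 -> matches Kitchen
  - product 3 (Printer): category_id=5 -> matches Electronics
  - product 4 (Laptop): category_id=6 -> matches Furniture
  - product 5 (Desk): category_id=5 -> matches Electronics
  - product 6 (Lamp): category_id=4 -> matches Supplies
  - product 7 (Chair): category_id=NULL, no match -> dropped
So 1 of 7 rows is dropped.

SQL:
SELECT a.name, b.name AS category
FROM products a
INNER JOIN categories b ON a.category_id = b.id

Result:
name    | category   
--------+------------
Stapler | Supplies   
Router  | Kitchen    
Printer | Electronics
Laptop  | Furniture  
Desk    | Electronics
Lamp    | Supplies   


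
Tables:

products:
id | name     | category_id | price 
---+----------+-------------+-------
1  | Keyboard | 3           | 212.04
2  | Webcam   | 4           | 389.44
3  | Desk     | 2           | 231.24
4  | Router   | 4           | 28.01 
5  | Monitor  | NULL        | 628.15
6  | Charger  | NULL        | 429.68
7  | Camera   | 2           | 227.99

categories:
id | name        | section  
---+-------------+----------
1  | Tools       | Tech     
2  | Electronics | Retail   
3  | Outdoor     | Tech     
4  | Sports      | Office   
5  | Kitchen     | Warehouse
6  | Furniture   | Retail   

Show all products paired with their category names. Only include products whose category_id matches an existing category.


INNER JOIN keeps only products rows whose category_id matches an id in categories. Walk through each product:
  - product 1 (Keyboard): category_id=3 -> matches Outdoor
  - product 2 (Webcam): category_id=4 -> matches Sports
  - product 3 (Desk): category_id=2 -> matches Electronics
  - product 4 (Router): category_id=4 -> matches Sports
  - product 5 (Monitor): category_id=NULL, no match -> dropped
  - product 6 (Charger): category_id=NULL, no match -> dropped
  - product 7 (Camera): category_id=2 -> matches Electronics
So 2 of 7 rows are dropped.

SQL:
SELECT a.name, b.name AS category
FROM products a
INNER JOIN categories b ON a.category_id = b.id

Result:
name     | category   
---------+------------
Keyboard | Outdoor    
Webcam   | Sports     
Desk     | Electronics
Router   | Sports     
Camera   | Electronics


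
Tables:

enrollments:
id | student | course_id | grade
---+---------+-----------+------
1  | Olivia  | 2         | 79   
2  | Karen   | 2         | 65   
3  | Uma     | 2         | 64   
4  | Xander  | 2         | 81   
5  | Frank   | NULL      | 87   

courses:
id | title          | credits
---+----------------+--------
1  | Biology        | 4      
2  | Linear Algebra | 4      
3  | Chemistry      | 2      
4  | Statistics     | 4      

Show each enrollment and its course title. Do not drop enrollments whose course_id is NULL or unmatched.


LEFT JOIN keeps every row from enrollments (the left table); where course_id has no match in courses, the course columns become NULL. Walk through each enrollment:
  - enrollment 1 (Olivia): course_id=2 -> matches Linear Algebra
  - enrollment 2 (Karen): course_id=2 -> matches Linear Algebra
  - enrollment 3 (Uma): course_id=2 -> matches Linear Algebra
  - enrollment 4 (Xander): course_id=2 -> matches Linear Algebra
  - enrollment 5 (Frank): course_id=NULL, no match -> kept with NULL
All 5 rows appear; 1 has NULL course.

SQL:
SELECT a.student, b.title AS course
FROM enrollments a
LEFT JOIN courses b ON a.course_id = b.id

Result:
student | course        
--------+---------------
Olivia  | Linear Algebra
Karen   | Linear Algebra
Uma     | Linear Algebra
Xander  | Linear Algebra
Frank   | NULL          


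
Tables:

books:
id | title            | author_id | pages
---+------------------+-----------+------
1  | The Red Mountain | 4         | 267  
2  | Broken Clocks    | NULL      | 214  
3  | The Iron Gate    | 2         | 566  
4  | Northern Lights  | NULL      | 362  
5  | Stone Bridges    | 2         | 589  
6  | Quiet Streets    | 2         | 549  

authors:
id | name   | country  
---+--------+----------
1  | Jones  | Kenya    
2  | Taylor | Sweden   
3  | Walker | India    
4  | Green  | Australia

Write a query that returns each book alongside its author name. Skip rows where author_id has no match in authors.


INNER JOIN keeps only books rows whose author_id matches an id in authors. Walk through each book:
  - book 1 (The Red Mountain): author_id=4 -> matches Green
  - book 2 (Broken Clocks): author_id=NULL, no match -> dropped
  - book 3 (The Iron Gate): author_id=2 -> matches Taylor
  - book 4 (Northern Lights): author_id=NULL, no match -> dropped
  - book 5 (Stone Bridges): author_id=2 -> matches Taylor
  - book 6 (Quiet Streets): author_id=2 -> matches Taylor
So 2 of 6 rows are dropped.

SQL:
SELECT a.title, b.name AS author
FROM books a
INNER JOIN authors b ON a.author_id = b.id

Result:
title            | author
-----------------+-------
The Red Mountain | Green 
The Iron Gate    | Taylor
Stone Bridges    | Taylor
Quiet Streets    | Taylor


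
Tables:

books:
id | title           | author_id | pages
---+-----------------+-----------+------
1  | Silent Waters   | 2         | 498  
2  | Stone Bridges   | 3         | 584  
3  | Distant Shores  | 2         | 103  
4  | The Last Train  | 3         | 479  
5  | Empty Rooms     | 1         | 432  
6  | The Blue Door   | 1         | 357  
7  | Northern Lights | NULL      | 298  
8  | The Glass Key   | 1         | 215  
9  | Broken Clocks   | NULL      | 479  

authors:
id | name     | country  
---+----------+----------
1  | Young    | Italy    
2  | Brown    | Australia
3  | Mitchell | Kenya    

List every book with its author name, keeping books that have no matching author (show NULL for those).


LEFT JOIN keeps every row from books (the left table); where author_id has no match in authors, the author columns become NULL. Walk through each book:
  - book 1 (Silent Waters): author_id=2 -> matches Brown
  - book 2 (Stone Bridges): author_id=3 -> matches Mitchell
  - book 3 (Distant Shores): author_id=2 -> matches Brown
  - book 4 (The Last Train): author_id=3 -> matches Mitchell
  - book 5 (Empty Rooms): author_id=1 -> matches Young
  - book 6 (The Blue Door): author_id=1 -> matches Young
  - book 7 (Northern Lights): author_id=NULL, no match -> kept with NULL
  - book 8 (The Glass Key): author_id=1 -> matches Young
  - book 9 (Broken Clocks): author_id=NULL, no match -> kept with NULL
All 9 rows appear; 2 have NULL author.

SQL:
SELECT a.title, b.name AS author
FROM books a
LEFT JOIN authors b ON a.author_id = b.id

Result:
title           | author  
----------------+---------
Silent Waters   | Brown   
Stone Bridges   | Mitchell
Distant Shores  | Brown   
The Last Train  | Mitchell
Empty Rooms     | Young   
The Blue Door   | Young   
Northern Lights | NULL    
The Glass Key   | Young   
Broken Clocks   | NULL    


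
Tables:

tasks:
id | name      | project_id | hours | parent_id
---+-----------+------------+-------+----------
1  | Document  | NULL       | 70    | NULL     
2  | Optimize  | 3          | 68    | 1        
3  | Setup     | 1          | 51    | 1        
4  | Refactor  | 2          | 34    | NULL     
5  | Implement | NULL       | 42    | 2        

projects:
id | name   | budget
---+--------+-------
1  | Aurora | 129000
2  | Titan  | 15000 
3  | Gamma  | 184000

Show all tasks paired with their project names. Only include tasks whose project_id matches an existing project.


INNER JOIN keeps only tasks rows whose project_id matches an id in projects. Walk through each task:
  - task 1 (Document): project_id=NULL, no match -> dropped
  - task 2 (Optimize): project_id=3 -> matches Gamma
  - task 3 (Setup): project_id=1 -> matches Aurora
  - task 4 (Refactor): project_id=2 -> matches Titan
  - task 5 (Implement): project_id=NULL, no match -> dropped
So 2 of 5 rows are dropped.

SQL:
SELECT a.name, b.name AS project
FROM tasks a
INNER JOIN projects b ON a.project_id = b.id

Result:
name     | project
---------+--------
Optimize | Gamma  
Setup    | Aurora 
Refactor | Titan  


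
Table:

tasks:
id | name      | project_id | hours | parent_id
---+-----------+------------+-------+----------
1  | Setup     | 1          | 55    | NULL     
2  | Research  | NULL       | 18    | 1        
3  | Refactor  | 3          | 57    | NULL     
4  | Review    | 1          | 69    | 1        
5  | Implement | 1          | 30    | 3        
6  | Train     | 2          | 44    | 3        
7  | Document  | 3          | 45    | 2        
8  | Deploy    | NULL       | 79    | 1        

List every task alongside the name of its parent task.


This is a self-join: tasks is joined to a second copy of itself, matching each row's parent_id to another row's id. Use LEFT JOIN so rows with parent_id=NULL are kept.
  - task 1 (Setup): parent_id=NULL -> NULL
  - task 2 (Research): parent_id=1 -> Setup
  - task 3 (Refactor): parent_id=NULL -> NULL
  - task 4 (Review): parent_id=1 -> Setup
  - task 5 (Implement): parent_id=3 -> Refactor
  - task 6 (Train): parent_id=3 -> Refactor
  - task 7 (Document): parent_id=2 -> Research
  - task 8 (Deploy): parent_id=1 -> Setup

SQL:
SELECT a.name AS item, b.name AS parent
FROM tasks a
LEFT JOIN tasks b ON a.parent_id = b.id

Result:
item      | parent  
----------+---------
Setup     | NULL    
Research  | Setup   
Refactor  | NULL    
Review    | Setup   
Implement | Refactor
Train     | Refactor
Document  | Research
Deploy    | Setup   


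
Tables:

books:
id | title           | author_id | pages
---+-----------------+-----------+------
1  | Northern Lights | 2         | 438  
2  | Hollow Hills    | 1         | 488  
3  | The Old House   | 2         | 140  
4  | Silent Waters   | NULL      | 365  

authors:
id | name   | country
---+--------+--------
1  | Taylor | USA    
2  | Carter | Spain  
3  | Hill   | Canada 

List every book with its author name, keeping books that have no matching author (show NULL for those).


LEFT JOIN keeps every row from books (the left table); where author_id has no match in authors, the author columns become NULL. Walk through each book:
  - book 1 (Northern Lights): author_id=2 -> matches Carter
  - book 2 (Hollow Hills): author_id=1 -> matches Taylor
  - book 3 (The Old House): author_id=2 -> matches Carter
  - book 4 (Silent Waters): author_id=NULL, no match -> kept with NULL
All 4 rows appear; 1 has NULL author.

SQL:
SELECT a.title, b.name AS author
FROM books a
LEFT JOIN authors b ON a.author_id = b.id

Result:
title           | author
----------------+-------
Northern Lights | Carter
Hollow Hills    | Taylor
The Old House   | Carter
Silent Waters   | NULL  


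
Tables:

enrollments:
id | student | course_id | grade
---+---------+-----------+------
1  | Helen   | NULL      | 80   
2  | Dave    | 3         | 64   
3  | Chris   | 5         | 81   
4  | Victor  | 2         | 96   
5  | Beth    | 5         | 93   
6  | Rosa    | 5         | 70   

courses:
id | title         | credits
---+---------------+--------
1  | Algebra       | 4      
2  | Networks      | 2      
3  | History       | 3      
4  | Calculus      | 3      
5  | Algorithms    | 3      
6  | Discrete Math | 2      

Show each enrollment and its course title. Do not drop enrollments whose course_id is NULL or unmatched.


LEFT JOIN keeps every row from enrollments (the left table); where course_id has no match in courses, the course columns become NULL. Walk through each enrollment:
  - enrollment 1 (Helen): course_id=NULL, no match -> kept with NULL
  - enrollment 2 (Dave): course_id=3 -> matches History
  - enrollment 3 (Chris): course_id=5 -> matches Algorithms
  - enrollment 4 (Victor): course_id=2 -> matches Networks
  - enrollment 5 (Beth): course_id=5 -> matches Algorithms
  - enrollment 6 (Rosa): course_id=5 -> matches Algorithms
All 6 rows appear; 1 has NULL course.

SQL:
SELECT a.student, b.title AS course
FROM enrollments a
LEFT JOIN courses b ON a.course_id = b.id

Result:
student | course    
--------+-----------
Helen   | NULL      
Dave    | History   
Chris   | Algorithms
Victor  | Networks  
Beth    | Algorithms
Rosa    | Algorithms


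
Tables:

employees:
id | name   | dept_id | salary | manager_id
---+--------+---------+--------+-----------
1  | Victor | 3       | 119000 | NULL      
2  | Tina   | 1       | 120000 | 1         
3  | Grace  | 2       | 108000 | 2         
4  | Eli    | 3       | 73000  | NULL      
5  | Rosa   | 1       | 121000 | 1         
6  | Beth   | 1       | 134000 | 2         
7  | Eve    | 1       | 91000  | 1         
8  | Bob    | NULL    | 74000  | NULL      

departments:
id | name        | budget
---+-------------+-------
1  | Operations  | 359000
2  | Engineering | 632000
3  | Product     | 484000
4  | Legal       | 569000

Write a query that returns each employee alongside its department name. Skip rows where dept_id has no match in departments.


INNER JOIN keeps only employees rows whose dept_id matches an id in departments. Walk through each employee:
  - employee 1 (Victor): dept_id=3 -> matches Product
  - employee 2 (Tina): dept_id=1 -> matches Operations
  - employee 3 (Grace): dept_id=2 -> matches Engineering
  - employee 4 (Eli): dept_id=3 -> matches Product
  - employee 5 (Rosa): dept_id=1 -> matches Operations
  - employee 6 (Beth): dept_id=1 -> matches Operations
  - employee 7 (Eve): dept_id=1 -> matches Operations
  - employee 8 (Bob): dept_id=NULL, no match -> dropped
So 1 of 8 rows is dropped.

SQL:
SELECT a.name, b.name AS department
FROM employees a
INNER JOIN departments b ON a.dept_id = b.id

Result:
name   | department 
-------+------------
Victor | Product    
Tina   | Operations 
Grace  | Engineering
Eli    | Product    
Rosa   | Operations 
Beth   | Operations 
Eve    | Operations 


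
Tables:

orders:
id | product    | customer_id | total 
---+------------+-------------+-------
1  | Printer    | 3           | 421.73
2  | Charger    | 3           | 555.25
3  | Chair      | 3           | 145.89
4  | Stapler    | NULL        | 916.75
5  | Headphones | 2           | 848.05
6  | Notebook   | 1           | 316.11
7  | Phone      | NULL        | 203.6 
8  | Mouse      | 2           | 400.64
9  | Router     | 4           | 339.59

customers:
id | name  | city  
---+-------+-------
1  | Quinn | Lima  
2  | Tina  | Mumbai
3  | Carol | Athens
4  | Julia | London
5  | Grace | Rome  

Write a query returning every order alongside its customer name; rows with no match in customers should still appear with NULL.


LEFT JOIN keeps every row from orders (the left table); where customer_id has no match in customers, the customer columns become NULL. Walk through each order:
  - order 1 (Printer): customer_id=3 -> matches Carol
  - order 2 (Charger): customer_id=3 -> matches Carol
  - order 3 (Chair): customer_id=3 -> matches Carol
  - order 4 (Stapler): customer_id=NULL, no match -> kept with NULL
  - order 5 (Headphones): customer_id=2 -> matches Tina
  - order 6 (Notebook): customer_id=1 -> matches Quinn
  - order 7 (Phone): customer_id=NULL, no match -> kept with NULL
  - order 8 (Mouse): customer_id=2 -> matches Tina
  - order 9 (Router): customer_id=4 -> matches Julia
All 9 rows appear; 2 have NULL customer.

SQL:
SELECT a.product, b.name AS customer
FROM orders a
LEFT JOIN customers b ON a.customer_id = b.id

Result:
product    | customer
-----------+---------
Printer    | Carol   
Charger    | Carol   
Chair      | Carol   
Stapler    | NULL    
Headphones | Tina    
Notebook   | Quinn   
Phone      | NULL    
Mouse      | Tina    
Router     | Julia   


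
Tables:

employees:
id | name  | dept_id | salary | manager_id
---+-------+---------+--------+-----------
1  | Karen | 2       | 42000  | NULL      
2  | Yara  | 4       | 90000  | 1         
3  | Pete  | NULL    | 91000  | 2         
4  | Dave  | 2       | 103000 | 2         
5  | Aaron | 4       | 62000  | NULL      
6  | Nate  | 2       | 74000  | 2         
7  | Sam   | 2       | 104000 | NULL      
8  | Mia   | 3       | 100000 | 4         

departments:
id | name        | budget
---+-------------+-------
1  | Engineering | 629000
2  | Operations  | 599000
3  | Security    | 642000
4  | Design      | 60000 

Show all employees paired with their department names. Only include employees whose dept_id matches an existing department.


INNER JOIN keeps only employees rows whose dept_id matches an id in departments. Walk through each employee:
  - employee 1 (Karen): dept_id=2 -> matches Operations
  - employee 2 (Yara): dept_id=4 -> matches Design
  - employee 3 (Pete): dept_id=NULL, no match -> dropped
  - employee 4 (Dave): dept_id=2 -> matches Operations
  - employee 5 (Aaron): dept_id=4 -> matches Design
  - employee 6 (Nate): dept_id=2 -> matches Operations
  - employee 7 (Sam): dept_id=2 -> matches Operations
  - employee 8 (Mia): dept_id=3 -> matches Security
So 1 of 8 rows is dropped.

SQL:
SELECT a.name, b.name AS department
FROM employees a
INNER JOIN departments b ON a.dept_id = b.id

Result:
name  | department
------+-----------
Karen | Operations
Yara  | Design    
Dave  | Operations
Aaron | Design    
Nate  | Operations
Sam   | Operations
Mia   | Security  
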